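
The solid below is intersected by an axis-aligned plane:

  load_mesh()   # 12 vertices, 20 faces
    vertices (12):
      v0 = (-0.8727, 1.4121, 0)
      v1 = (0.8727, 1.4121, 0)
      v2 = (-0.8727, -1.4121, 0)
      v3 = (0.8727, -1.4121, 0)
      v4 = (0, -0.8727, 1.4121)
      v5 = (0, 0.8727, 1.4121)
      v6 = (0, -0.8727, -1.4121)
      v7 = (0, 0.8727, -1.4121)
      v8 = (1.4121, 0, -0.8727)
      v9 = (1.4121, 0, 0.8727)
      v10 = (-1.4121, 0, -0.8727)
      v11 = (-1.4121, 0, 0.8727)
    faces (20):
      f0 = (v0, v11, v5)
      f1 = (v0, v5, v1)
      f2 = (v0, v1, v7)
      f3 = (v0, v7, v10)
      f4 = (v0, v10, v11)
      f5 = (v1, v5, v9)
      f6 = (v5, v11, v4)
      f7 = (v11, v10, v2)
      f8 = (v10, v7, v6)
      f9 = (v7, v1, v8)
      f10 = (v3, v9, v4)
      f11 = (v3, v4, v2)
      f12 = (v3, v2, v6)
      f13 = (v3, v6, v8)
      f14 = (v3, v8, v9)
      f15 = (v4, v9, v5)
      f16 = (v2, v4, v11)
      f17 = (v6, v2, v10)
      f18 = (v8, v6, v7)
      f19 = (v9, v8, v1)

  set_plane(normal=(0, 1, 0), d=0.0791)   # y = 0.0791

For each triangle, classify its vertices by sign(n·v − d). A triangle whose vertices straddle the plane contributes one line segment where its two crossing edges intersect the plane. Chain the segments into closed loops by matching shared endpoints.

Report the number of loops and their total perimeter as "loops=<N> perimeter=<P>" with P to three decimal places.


loops=1 perimeter=9.347

Straddling triangles (10 of 20):
  (v0,v11,v5) [+-+] → (-1.38189, 0.0791, 0.823815)–(-1.28411, 0.0791, 0.92159)  len=0.1383
  (v0,v7,v10) [++-] → (-1.28411, 0.0791, -0.92159)–(-1.38189, 0.0791, -0.823815)  len=0.1383
  (v0,v10,v11) [+--] → (-1.38189, 0.0791, -0.823815)–(-1.38189, 0.0791, 0.823815)  len=1.6476
  (v1,v5,v9) [++-] → (1.28411, 0.0791, 0.92159)–(1.38189, 0.0791, 0.823815)  len=0.1383
  (v5,v11,v4) [+--] → (-1.28411, 0.0791, 0.92159)–(0, 0.0791, 1.4121)  len=1.3746
  (v10,v7,v6) [-+-] → (-1.28411, 0.0791, -0.92159)–(0, 0.0791, -1.4121)  len=1.3746
  (v7,v1,v8) [++-] → (1.38189, 0.0791, -0.823815)–(1.28411, 0.0791, -0.92159)  len=0.1383
  (v4,v9,v5) [--+] → (1.28411, 0.0791, 0.92159)–(0, 0.0791, 1.4121)  len=1.3746
  (v8,v6,v7) [--+] → (0, 0.0791, -1.4121)–(1.28411, 0.0791, -0.92159)  len=1.3746
  (v9,v8,v1) [--+] → (1.38189, 0.0791, -0.823815)–(1.38189, 0.0791, 0.823815)  len=1.6476

Chained into 1 loop(s):
  loop 1: 10 segments, perimeter = 9.3468
Total perimeter = 9.347


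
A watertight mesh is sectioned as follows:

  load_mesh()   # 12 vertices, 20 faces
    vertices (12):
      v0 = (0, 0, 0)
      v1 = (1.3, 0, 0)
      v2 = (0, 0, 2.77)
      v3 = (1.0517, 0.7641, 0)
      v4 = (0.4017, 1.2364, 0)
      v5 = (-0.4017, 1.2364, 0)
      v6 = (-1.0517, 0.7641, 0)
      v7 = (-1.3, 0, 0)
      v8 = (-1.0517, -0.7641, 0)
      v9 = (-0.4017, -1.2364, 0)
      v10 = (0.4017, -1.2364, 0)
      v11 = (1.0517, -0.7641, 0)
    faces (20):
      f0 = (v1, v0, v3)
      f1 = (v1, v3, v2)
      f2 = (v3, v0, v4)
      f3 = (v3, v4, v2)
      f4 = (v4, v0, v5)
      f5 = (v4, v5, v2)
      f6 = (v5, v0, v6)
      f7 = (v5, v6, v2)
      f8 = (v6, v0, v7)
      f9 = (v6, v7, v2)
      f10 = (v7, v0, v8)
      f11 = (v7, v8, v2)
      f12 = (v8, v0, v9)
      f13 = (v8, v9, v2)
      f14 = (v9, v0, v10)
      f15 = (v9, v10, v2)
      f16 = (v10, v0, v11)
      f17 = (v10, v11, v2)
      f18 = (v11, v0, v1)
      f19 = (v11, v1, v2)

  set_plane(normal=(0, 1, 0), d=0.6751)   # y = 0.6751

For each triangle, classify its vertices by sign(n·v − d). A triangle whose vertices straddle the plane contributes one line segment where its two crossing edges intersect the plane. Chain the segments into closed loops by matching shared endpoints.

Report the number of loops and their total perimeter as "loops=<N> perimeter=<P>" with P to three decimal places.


Straddling triangles (10 of 20):
  (v1,v0,v3) [--+] → (0.929201, 0.6751, 0)–(1.08062, 0.6751, 0)  len=0.1514
  (v1,v3,v2) [-+-] → (1.08062, 0.6751, 0)–(0.929201, 0.6751, 0.322641)  len=0.3564
  (v3,v0,v4) [+-+] → (0.929201, 0.6751, 0)–(0.219337, 0.6751, 0)  len=0.7099
  (v3,v4,v2) [++-] → (0.219337, 0.6751, 1.25752)–(0.929201, 0.6751, 0.322641)  len=1.1738
  (v4,v0,v5) [+-+] → (0.219337, 0.6751, 0)–(-0.219337, 0.6751, 0)  len=0.4387
  (v4,v5,v2) [++-] → (-0.219337, 0.6751, 1.25752)–(0.219337, 0.6751, 1.25752)  len=0.4387
  (v5,v0,v6) [+-+] → (-0.219337, 0.6751, 0)–(-0.929201, 0.6751, 0)  len=0.7099
  (v5,v6,v2) [++-] → (-0.929201, 0.6751, 0.322641)–(-0.219337, 0.6751, 1.25752)  len=1.1738
  (v6,v0,v7) [+--] → (-0.929201, 0.6751, 0)–(-1.08062, 0.6751, 0)  len=0.1514
  (v6,v7,v2) [+--] → (-1.08062, 0.6751, 0)–(-0.929201, 0.6751, 0.322641)  len=0.3564

Chained into 1 loop(s):
  loop 1: 10 segments, perimeter = 5.6604
Total perimeter = 5.660

loops=1 perimeter=5.660


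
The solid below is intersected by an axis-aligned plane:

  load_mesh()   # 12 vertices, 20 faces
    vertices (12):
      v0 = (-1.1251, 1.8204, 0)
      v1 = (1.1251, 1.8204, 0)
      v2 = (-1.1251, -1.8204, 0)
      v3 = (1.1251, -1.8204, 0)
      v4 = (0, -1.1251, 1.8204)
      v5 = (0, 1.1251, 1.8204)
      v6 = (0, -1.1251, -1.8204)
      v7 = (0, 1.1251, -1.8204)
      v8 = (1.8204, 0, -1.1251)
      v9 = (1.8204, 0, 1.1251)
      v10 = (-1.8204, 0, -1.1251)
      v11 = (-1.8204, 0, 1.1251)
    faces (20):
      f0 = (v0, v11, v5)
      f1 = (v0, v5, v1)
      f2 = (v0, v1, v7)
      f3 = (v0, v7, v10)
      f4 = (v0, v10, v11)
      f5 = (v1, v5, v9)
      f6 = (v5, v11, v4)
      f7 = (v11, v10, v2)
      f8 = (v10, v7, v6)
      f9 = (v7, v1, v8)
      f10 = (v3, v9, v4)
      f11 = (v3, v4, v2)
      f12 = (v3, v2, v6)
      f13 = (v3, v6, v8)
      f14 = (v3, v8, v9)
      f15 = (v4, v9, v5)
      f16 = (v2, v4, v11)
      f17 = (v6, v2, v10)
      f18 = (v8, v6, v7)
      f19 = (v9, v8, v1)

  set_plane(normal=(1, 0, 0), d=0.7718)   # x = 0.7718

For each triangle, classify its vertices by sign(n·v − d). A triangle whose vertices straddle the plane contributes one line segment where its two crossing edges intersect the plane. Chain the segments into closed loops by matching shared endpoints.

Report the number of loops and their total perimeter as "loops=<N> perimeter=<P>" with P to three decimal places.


loops=1 perimeter=10.437

Straddling triangles (10 of 20):
  (v0,v5,v1) [--+] → (0.7718, 1.60206, 0.571636)–(0.7718, 1.8204, 0)  len=0.6119
  (v0,v1,v7) [-+-] → (0.7718, 1.8204, 0)–(0.7718, 1.60206, -0.571636)  len=0.6119
  (v1,v5,v9) [+-+] → (0.7718, 1.60206, 0.571636)–(0.7718, 0.648088, 1.52561)  len=1.3491
  (v7,v1,v8) [-++] → (0.7718, 1.60206, -0.571636)–(0.7718, 0.648088, -1.52561)  len=1.3491
  (v3,v9,v4) [++-] → (0.7718, -0.648088, 1.52561)–(0.7718, -1.60206, 0.571636)  len=1.3491
  (v3,v4,v2) [+--] → (0.7718, -1.60206, 0.571636)–(0.7718, -1.8204, 0)  len=0.6119
  (v3,v2,v6) [+--] → (0.7718, -1.8204, 0)–(0.7718, -1.60206, -0.571636)  len=0.6119
  (v3,v6,v8) [+-+] → (0.7718, -1.60206, -0.571636)–(0.7718, -0.648088, -1.52561)  len=1.3491
  (v4,v9,v5) [-+-] → (0.7718, -0.648088, 1.52561)–(0.7718, 0.648088, 1.52561)  len=1.2962
  (v8,v6,v7) [+--] → (0.7718, -0.648088, -1.52561)–(0.7718, 0.648088, -1.52561)  len=1.2962

Chained into 1 loop(s):
  loop 1: 10 segments, perimeter = 10.4365
Total perimeter = 10.437


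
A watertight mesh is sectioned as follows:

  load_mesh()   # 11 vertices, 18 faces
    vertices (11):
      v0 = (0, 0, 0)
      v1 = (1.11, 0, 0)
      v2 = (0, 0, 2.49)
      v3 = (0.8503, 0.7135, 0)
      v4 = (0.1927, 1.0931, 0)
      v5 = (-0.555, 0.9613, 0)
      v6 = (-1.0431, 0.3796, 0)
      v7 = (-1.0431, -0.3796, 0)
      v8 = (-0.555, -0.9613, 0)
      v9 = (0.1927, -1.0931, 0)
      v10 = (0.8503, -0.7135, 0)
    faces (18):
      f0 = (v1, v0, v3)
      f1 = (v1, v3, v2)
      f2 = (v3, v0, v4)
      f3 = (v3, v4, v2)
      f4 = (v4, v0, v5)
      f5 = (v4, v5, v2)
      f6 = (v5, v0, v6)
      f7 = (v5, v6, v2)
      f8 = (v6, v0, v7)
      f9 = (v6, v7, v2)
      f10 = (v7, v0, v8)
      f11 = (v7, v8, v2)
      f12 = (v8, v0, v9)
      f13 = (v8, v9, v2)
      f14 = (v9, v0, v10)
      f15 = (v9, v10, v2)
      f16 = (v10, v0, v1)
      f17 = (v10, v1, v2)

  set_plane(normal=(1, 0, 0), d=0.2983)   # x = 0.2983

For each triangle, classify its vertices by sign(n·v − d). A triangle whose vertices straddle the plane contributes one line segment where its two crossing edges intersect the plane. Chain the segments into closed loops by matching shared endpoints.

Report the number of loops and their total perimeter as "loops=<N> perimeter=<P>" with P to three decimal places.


Straddling triangles (8 of 18):
  (v1,v0,v3) [+-+] → (0.2983, 0, 0)–(0.2983, 0.250308, 0)  len=0.2503
  (v1,v3,v2) [++-] → (0.2983, 0.250308, 1.61646)–(0.2983, 0, 1.82084)  len=0.3231
  (v3,v0,v4) [+--] → (0.2983, 0.250308, 0)–(0.2983, 1.03214, 0)  len=0.7818
  (v3,v4,v2) [+--] → (0.2983, 1.03214, 0)–(0.2983, 0.250308, 1.61646)  len=1.7956
  (v9,v0,v10) [--+] → (0.2983, -0.250308, 0)–(0.2983, -1.03214, 0)  len=0.7818
  (v9,v10,v2) [-+-] → (0.2983, -1.03214, 0)–(0.2983, -0.250308, 1.61646)  len=1.7956
  (v10,v0,v1) [+-+] → (0.2983, -0.250308, 0)–(0.2983, 0, 0)  len=0.2503
  (v10,v1,v2) [++-] → (0.2983, 0, 1.82084)–(0.2983, -0.250308, 1.61646)  len=0.3231

Chained into 1 loop(s):
  loop 1: 8 segments, perimeter = 6.3018
Total perimeter = 6.302

loops=1 perimeter=6.302


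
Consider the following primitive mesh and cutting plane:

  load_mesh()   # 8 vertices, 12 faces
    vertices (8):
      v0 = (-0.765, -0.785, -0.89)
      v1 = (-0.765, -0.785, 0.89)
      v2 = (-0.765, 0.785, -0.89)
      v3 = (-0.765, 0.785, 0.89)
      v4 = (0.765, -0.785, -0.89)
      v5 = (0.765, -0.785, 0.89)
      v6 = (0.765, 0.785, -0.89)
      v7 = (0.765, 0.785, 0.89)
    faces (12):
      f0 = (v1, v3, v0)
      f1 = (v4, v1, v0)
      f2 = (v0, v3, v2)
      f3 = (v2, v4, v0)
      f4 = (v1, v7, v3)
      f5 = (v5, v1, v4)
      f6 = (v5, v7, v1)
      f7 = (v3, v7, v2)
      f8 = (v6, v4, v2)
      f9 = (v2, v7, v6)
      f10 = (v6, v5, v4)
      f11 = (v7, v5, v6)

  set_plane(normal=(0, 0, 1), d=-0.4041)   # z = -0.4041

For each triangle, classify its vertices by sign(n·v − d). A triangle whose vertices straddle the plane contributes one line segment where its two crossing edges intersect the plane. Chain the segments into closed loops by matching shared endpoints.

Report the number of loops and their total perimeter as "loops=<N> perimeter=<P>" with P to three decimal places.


Straddling triangles (8 of 12):
  (v1,v3,v0) [++-] → (-0.765, -0.356425, -0.4041)–(-0.765, -0.785, -0.4041)  len=0.4286
  (v4,v1,v0) [-+-] → (0.347344, -0.785, -0.4041)–(-0.765, -0.785, -0.4041)  len=1.1123
  (v0,v3,v2) [-+-] → (-0.765, -0.356425, -0.4041)–(-0.765, 0.785, -0.4041)  len=1.1414
  (v5,v1,v4) [++-] → (0.347344, -0.785, -0.4041)–(0.765, -0.785, -0.4041)  len=0.4177
  (v3,v7,v2) [++-] → (-0.347344, 0.785, -0.4041)–(-0.765, 0.785, -0.4041)  len=0.4177
  (v2,v7,v6) [-+-] → (-0.347344, 0.785, -0.4041)–(0.765, 0.785, -0.4041)  len=1.1123
  (v6,v5,v4) [-+-] → (0.765, 0.356425, -0.4041)–(0.765, -0.785, -0.4041)  len=1.1414
  (v7,v5,v6) [++-] → (0.765, 0.356425, -0.4041)–(0.765, 0.785, -0.4041)  len=0.4286

Chained into 1 loop(s):
  loop 1: 8 segments, perimeter = 6.2000
Total perimeter = 6.200

loops=1 perimeter=6.200


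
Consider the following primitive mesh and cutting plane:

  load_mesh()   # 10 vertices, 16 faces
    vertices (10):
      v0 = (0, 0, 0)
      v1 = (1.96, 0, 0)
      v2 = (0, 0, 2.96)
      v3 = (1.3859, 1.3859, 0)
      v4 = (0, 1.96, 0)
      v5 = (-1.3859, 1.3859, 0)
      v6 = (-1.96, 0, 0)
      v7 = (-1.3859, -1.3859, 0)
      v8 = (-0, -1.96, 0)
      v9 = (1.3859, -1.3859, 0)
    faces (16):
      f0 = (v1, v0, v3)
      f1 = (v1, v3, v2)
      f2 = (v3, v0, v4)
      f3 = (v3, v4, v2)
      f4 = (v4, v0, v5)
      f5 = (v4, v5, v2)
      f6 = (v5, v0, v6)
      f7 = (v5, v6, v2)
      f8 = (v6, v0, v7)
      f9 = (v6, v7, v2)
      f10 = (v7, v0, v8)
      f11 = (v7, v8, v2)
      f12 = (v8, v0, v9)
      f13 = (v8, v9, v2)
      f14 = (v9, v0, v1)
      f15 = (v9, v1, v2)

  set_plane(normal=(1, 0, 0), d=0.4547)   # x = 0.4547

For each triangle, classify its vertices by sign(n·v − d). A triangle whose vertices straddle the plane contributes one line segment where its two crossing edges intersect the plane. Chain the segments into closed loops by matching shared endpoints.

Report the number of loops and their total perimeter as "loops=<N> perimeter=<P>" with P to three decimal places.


Straddling triangles (8 of 16):
  (v1,v0,v3) [+-+] → (0.4547, 0, 0)–(0.4547, 0.4547, 0)  len=0.4547
  (v1,v3,v2) [++-] → (0.4547, 0.4547, 1.98885)–(0.4547, 0, 2.27331)  len=0.5363
  (v3,v0,v4) [+--] → (0.4547, 0.4547, 0)–(0.4547, 1.77164, 0)  len=1.3169
  (v3,v4,v2) [+--] → (0.4547, 1.77164, 0)–(0.4547, 0.4547, 1.98885)  len=2.3853
  (v8,v0,v9) [--+] → (0.4547, -0.4547, 0)–(0.4547, -1.77164, 0)  len=1.3169
  (v8,v9,v2) [-+-] → (0.4547, -1.77164, 0)–(0.4547, -0.4547, 1.98885)  len=2.3853
  (v9,v0,v1) [+-+] → (0.4547, -0.4547, 0)–(0.4547, 0, 0)  len=0.4547
  (v9,v1,v2) [++-] → (0.4547, 0, 2.27331)–(0.4547, -0.4547, 1.98885)  len=0.5363

Chained into 1 loop(s):
  loop 1: 8 segments, perimeter = 9.3867
Total perimeter = 9.387

loops=1 perimeter=9.387


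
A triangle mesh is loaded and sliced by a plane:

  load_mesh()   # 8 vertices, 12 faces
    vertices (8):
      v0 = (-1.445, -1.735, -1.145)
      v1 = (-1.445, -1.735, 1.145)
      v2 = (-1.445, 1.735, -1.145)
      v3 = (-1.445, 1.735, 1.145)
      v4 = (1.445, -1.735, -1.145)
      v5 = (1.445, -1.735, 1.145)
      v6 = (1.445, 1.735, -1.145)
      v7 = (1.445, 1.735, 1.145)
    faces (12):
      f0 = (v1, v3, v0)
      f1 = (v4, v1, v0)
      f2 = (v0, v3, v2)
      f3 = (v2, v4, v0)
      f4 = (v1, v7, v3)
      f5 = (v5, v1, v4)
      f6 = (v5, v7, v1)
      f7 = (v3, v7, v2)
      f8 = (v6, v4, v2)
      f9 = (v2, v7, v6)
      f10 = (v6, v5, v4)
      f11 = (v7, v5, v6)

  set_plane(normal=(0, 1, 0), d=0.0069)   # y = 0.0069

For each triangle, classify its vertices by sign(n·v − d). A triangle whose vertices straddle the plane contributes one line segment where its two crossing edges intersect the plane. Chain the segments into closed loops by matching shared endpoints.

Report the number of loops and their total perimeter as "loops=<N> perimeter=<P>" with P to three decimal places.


loops=1 perimeter=10.360

Straddling triangles (8 of 12):
  (v1,v3,v0) [-+-] → (-1.445, 0.0069, 1.145)–(-1.445, 0.0069, 0.0045536)  len=1.1404
  (v0,v3,v2) [-++] → (-1.445, 0.0069, 0.0045536)–(-1.445, 0.0069, -1.145)  len=1.1496
  (v2,v4,v0) [+--] → (-0.00574669, 0.0069, -1.145)–(-1.445, 0.0069, -1.145)  len=1.4393
  (v1,v7,v3) [-++] → (0.00574669, 0.0069, 1.145)–(-1.445, 0.0069, 1.145)  len=1.4507
  (v5,v7,v1) [-+-] → (1.445, 0.0069, 1.145)–(0.00574669, 0.0069, 1.145)  len=1.4393
  (v6,v4,v2) [+-+] → (1.445, 0.0069, -1.145)–(-0.00574669, 0.0069, -1.145)  len=1.4507
  (v6,v5,v4) [+--] → (1.445, 0.0069, -0.0045536)–(1.445, 0.0069, -1.145)  len=1.1404
  (v7,v5,v6) [+-+] → (1.445, 0.0069, 1.145)–(1.445, 0.0069, -0.0045536)  len=1.1496

Chained into 1 loop(s):
  loop 1: 8 segments, perimeter = 10.3600
Total perimeter = 10.360


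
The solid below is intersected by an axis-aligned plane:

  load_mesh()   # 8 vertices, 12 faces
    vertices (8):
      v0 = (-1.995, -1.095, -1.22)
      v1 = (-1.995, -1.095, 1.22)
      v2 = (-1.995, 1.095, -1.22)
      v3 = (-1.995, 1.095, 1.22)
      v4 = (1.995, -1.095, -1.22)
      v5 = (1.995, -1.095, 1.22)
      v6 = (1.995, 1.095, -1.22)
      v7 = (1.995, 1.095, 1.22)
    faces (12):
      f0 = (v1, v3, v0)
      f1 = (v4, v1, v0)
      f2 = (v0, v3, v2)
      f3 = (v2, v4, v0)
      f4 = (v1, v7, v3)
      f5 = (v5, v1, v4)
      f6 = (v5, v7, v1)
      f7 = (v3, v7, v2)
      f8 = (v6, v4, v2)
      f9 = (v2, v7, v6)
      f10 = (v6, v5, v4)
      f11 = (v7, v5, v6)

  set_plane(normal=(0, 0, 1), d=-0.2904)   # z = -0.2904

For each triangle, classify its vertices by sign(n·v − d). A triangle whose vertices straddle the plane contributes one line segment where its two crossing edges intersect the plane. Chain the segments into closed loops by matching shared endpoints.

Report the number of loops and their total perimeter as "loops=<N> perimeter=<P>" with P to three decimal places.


Straddling triangles (8 of 12):
  (v1,v3,v0) [++-] → (-1.995, -0.260646, -0.2904)–(-1.995, -1.095, -0.2904)  len=0.8344
  (v4,v1,v0) [-+-] → (0.474875, -1.095, -0.2904)–(-1.995, -1.095, -0.2904)  len=2.4699
  (v0,v3,v2) [-+-] → (-1.995, -0.260646, -0.2904)–(-1.995, 1.095, -0.2904)  len=1.3556
  (v5,v1,v4) [++-] → (0.474875, -1.095, -0.2904)–(1.995, -1.095, -0.2904)  len=1.5201
  (v3,v7,v2) [++-] → (-0.474875, 1.095, -0.2904)–(-1.995, 1.095, -0.2904)  len=1.5201
  (v2,v7,v6) [-+-] → (-0.474875, 1.095, -0.2904)–(1.995, 1.095, -0.2904)  len=2.4699
  (v6,v5,v4) [-+-] → (1.995, 0.260646, -0.2904)–(1.995, -1.095, -0.2904)  len=1.3556
  (v7,v5,v6) [++-] → (1.995, 0.260646, -0.2904)–(1.995, 1.095, -0.2904)  len=0.8344

Chained into 1 loop(s):
  loop 1: 8 segments, perimeter = 12.3600
Total perimeter = 12.360

loops=1 perimeter=12.360


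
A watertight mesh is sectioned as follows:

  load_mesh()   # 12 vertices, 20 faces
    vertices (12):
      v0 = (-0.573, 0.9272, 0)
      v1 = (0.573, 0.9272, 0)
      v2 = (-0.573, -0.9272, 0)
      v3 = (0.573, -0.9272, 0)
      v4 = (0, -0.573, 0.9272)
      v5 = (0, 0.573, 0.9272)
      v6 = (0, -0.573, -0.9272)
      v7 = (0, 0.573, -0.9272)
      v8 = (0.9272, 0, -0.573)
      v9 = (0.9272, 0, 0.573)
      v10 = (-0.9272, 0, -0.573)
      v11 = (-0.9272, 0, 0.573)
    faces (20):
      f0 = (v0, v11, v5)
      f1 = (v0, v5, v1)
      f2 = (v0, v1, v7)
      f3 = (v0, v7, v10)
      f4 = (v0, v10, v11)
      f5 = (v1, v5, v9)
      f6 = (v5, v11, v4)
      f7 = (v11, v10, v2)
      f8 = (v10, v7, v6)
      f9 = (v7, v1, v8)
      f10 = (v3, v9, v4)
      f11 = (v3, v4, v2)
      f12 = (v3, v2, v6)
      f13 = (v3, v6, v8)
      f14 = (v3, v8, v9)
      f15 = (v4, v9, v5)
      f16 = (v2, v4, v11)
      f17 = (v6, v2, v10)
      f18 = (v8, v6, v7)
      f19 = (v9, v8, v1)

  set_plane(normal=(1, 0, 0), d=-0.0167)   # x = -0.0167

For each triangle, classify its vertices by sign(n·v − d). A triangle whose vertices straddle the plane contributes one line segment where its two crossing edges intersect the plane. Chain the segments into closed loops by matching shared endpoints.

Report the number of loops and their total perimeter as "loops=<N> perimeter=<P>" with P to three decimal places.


loops=1 perimeter=6.222

Straddling triangles (10 of 20):
  (v0,v11,v5) [--+] → (-0.0167, 0.56268, 0.92082)–(-0.0167, 0.583323, 0.900177)  len=0.0292
  (v0,v5,v1) [-++] → (-0.0167, 0.583323, 0.900177)–(-0.0167, 0.9272, 0)  len=0.9636
  (v0,v1,v7) [-++] → (-0.0167, 0.9272, 0)–(-0.0167, 0.583323, -0.900177)  len=0.9636
  (v0,v7,v10) [-+-] → (-0.0167, 0.583323, -0.900177)–(-0.0167, 0.56268, -0.92082)  len=0.0292
  (v5,v11,v4) [+-+] → (-0.0167, 0.56268, 0.92082)–(-0.0167, -0.56268, 0.92082)  len=1.1254
  (v10,v7,v6) [-++] → (-0.0167, 0.56268, -0.92082)–(-0.0167, -0.56268, -0.92082)  len=1.1254
  (v3,v4,v2) [++-] → (-0.0167, -0.583323, 0.900177)–(-0.0167, -0.9272, 0)  len=0.9636
  (v3,v2,v6) [+-+] → (-0.0167, -0.9272, 0)–(-0.0167, -0.583323, -0.900177)  len=0.9636
  (v2,v4,v11) [-+-] → (-0.0167, -0.583323, 0.900177)–(-0.0167, -0.56268, 0.92082)  len=0.0292
  (v6,v2,v10) [+--] → (-0.0167, -0.583323, -0.900177)–(-0.0167, -0.56268, -0.92082)  len=0.0292

Chained into 1 loop(s):
  loop 1: 10 segments, perimeter = 6.2220
Total perimeter = 6.222


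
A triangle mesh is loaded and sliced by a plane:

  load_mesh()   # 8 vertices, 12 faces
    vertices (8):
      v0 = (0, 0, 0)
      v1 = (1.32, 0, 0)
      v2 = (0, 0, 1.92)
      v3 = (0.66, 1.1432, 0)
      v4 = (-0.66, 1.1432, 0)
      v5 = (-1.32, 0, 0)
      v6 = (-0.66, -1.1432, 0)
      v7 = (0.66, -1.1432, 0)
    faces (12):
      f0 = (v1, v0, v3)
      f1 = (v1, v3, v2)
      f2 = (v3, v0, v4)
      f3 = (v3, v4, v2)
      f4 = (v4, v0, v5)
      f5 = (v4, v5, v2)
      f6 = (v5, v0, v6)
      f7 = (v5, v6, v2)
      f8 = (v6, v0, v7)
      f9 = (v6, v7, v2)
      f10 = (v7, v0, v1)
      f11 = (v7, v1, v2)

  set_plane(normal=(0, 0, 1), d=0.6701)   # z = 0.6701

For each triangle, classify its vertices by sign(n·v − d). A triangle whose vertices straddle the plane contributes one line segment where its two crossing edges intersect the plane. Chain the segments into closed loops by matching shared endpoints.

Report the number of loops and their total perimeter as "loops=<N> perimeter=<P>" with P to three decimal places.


loops=1 perimeter=5.156

Straddling triangles (6 of 12):
  (v1,v3,v2) [--+] → (0.429653, 0.744211, 0.6701)–(0.859306, 0, 0.6701)  len=0.8593
  (v3,v4,v2) [--+] → (-0.429653, 0.744211, 0.6701)–(0.429653, 0.744211, 0.6701)  len=0.8593
  (v4,v5,v2) [--+] → (-0.859306, 0, 0.6701)–(-0.429653, 0.744211, 0.6701)  len=0.8593
  (v5,v6,v2) [--+] → (-0.429653, -0.744211, 0.6701)–(-0.859306, 0, 0.6701)  len=0.8593
  (v6,v7,v2) [--+] → (0.429653, -0.744211, 0.6701)–(-0.429653, -0.744211, 0.6701)  len=0.8593
  (v7,v1,v2) [--+] → (0.859306, 0, 0.6701)–(0.429653, -0.744211, 0.6701)  len=0.8593

Chained into 1 loop(s):
  loop 1: 6 segments, perimeter = 5.1559
Total perimeter = 5.156


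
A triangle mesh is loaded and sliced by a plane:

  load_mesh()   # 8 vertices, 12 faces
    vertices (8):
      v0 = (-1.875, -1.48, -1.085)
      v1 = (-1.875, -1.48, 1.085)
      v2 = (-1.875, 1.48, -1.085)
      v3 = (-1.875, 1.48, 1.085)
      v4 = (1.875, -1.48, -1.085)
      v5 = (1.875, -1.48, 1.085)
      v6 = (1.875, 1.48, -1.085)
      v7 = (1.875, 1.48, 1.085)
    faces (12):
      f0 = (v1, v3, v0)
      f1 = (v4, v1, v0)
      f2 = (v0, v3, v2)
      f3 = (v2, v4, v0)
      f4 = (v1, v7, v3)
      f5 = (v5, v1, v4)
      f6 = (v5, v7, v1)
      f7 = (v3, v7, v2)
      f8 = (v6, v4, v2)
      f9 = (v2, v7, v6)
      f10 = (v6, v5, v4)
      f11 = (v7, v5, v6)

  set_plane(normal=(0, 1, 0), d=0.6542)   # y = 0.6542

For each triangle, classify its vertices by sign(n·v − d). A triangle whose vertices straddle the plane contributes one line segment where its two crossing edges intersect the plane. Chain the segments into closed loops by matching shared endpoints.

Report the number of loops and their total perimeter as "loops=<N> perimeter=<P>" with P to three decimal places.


loops=1 perimeter=11.840

Straddling triangles (8 of 12):
  (v1,v3,v0) [-+-] → (-1.875, 0.6542, 1.085)–(-1.875, 0.6542, 0.479599)  len=0.6054
  (v0,v3,v2) [-++] → (-1.875, 0.6542, 0.479599)–(-1.875, 0.6542, -1.085)  len=1.5646
  (v2,v4,v0) [+--] → (-0.828801, 0.6542, -1.085)–(-1.875, 0.6542, -1.085)  len=1.0462
  (v1,v7,v3) [-++] → (0.828801, 0.6542, 1.085)–(-1.875, 0.6542, 1.085)  len=2.7038
  (v5,v7,v1) [-+-] → (1.875, 0.6542, 1.085)–(0.828801, 0.6542, 1.085)  len=1.0462
  (v6,v4,v2) [+-+] → (1.875, 0.6542, -1.085)–(-0.828801, 0.6542, -1.085)  len=2.7038
  (v6,v5,v4) [+--] → (1.875, 0.6542, -0.479599)–(1.875, 0.6542, -1.085)  len=0.6054
  (v7,v5,v6) [+-+] → (1.875, 0.6542, 1.085)–(1.875, 0.6542, -0.479599)  len=1.5646

Chained into 1 loop(s):
  loop 1: 8 segments, perimeter = 11.8400
Total perimeter = 11.840


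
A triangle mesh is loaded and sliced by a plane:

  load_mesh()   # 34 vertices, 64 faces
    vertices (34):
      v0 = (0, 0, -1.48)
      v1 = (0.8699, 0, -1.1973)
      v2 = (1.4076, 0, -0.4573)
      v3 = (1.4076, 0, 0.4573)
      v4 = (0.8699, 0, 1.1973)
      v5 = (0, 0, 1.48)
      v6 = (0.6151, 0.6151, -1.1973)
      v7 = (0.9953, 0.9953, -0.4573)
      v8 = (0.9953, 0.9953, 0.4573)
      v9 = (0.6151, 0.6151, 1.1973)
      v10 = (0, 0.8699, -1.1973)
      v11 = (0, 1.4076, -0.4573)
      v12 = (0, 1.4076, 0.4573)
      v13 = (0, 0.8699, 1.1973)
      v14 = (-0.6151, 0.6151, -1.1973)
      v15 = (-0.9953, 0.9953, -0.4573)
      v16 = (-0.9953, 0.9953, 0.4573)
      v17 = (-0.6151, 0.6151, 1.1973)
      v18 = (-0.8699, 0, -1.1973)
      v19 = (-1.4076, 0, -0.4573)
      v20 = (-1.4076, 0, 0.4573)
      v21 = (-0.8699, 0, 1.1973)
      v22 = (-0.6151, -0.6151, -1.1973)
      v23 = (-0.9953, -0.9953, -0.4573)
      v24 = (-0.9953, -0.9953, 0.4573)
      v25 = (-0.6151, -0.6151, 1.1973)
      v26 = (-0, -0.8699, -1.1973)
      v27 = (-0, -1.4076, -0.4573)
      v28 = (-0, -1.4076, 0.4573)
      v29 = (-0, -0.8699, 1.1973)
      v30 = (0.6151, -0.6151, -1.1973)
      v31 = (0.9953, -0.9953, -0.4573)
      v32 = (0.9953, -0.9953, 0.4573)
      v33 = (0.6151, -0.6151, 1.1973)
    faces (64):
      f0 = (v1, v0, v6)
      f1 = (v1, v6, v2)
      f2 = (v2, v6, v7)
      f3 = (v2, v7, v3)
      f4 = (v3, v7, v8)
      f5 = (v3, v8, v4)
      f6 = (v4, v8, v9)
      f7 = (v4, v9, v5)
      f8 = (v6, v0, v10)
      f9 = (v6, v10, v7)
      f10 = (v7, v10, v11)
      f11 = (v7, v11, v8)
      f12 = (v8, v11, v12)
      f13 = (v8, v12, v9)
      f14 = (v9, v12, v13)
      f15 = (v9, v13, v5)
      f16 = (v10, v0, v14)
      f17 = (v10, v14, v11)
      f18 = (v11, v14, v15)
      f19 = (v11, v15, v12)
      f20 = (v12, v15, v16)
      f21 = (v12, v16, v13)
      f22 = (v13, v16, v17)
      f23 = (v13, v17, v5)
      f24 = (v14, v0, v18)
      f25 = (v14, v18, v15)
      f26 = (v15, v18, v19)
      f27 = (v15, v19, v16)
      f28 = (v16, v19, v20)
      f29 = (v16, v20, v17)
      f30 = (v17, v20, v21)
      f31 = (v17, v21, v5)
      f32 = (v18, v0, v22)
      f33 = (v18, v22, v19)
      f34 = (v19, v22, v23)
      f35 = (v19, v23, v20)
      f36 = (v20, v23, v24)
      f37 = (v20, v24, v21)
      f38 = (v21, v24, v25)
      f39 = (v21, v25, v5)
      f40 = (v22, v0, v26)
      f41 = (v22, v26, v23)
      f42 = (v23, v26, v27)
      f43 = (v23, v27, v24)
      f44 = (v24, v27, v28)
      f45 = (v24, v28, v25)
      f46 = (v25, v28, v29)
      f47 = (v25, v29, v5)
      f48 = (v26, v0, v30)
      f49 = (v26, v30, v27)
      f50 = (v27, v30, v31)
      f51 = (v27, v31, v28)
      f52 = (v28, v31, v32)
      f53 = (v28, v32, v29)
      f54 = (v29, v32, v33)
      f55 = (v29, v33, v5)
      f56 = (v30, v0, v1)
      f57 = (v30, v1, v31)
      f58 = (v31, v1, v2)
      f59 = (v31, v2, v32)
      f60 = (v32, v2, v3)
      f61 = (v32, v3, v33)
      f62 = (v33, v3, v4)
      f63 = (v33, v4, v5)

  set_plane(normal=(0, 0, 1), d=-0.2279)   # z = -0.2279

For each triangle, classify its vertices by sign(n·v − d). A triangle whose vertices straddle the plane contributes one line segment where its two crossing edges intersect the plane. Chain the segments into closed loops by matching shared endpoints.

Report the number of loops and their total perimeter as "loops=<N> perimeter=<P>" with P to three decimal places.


Straddling triangles (16 of 64):
  (v2,v7,v3) [--+] → (1.09871, 0.745659, -0.2279)–(1.4076, 0, -0.2279)  len=0.8071
  (v3,v7,v8) [+-+] → (1.09871, 0.745659, -0.2279)–(0.9953, 0.9953, -0.2279)  len=0.2702
  (v7,v11,v8) [--+] → (0.249641, 1.30419, -0.2279)–(0.9953, 0.9953, -0.2279)  len=0.8071
  (v8,v11,v12) [+-+] → (0.249641, 1.30419, -0.2279)–(0, 1.4076, -0.2279)  len=0.2702
  (v11,v15,v12) [--+] → (-0.745659, 1.09871, -0.2279)–(0, 1.4076, -0.2279)  len=0.8071
  (v12,v15,v16) [+-+] → (-0.745659, 1.09871, -0.2279)–(-0.9953, 0.9953, -0.2279)  len=0.2702
  (v15,v19,v16) [--+] → (-1.30419, 0.249641, -0.2279)–(-0.9953, 0.9953, -0.2279)  len=0.8071
  (v16,v19,v20) [+-+] → (-1.30419, 0.249641, -0.2279)–(-1.4076, 0, -0.2279)  len=0.2702
  (v19,v23,v20) [--+] → (-1.09871, -0.745659, -0.2279)–(-1.4076, 0, -0.2279)  len=0.8071
  (v20,v23,v24) [+-+] → (-1.09871, -0.745659, -0.2279)–(-0.9953, -0.9953, -0.2279)  len=0.2702
  (v23,v27,v24) [--+] → (-0.249641, -1.30419, -0.2279)–(-0.9953, -0.9953, -0.2279)  len=0.8071
  (v24,v27,v28) [+-+] → (-0.249641, -1.30419, -0.2279)–(0, -1.4076, -0.2279)  len=0.2702
  (v27,v31,v28) [--+] → (0.745659, -1.09871, -0.2279)–(0, -1.4076, -0.2279)  len=0.8071
  (v28,v31,v32) [+-+] → (0.745659, -1.09871, -0.2279)–(0.9953, -0.9953, -0.2279)  len=0.2702
  (v31,v2,v32) [--+] → (1.30419, -0.249641, -0.2279)–(0.9953, -0.9953, -0.2279)  len=0.8071
  (v32,v2,v3) [+-+] → (1.30419, -0.249641, -0.2279)–(1.4076, 0, -0.2279)  len=0.2702

Chained into 1 loop(s):
  loop 1: 16 segments, perimeter = 8.6185
Total perimeter = 8.619

loops=1 perimeter=8.619


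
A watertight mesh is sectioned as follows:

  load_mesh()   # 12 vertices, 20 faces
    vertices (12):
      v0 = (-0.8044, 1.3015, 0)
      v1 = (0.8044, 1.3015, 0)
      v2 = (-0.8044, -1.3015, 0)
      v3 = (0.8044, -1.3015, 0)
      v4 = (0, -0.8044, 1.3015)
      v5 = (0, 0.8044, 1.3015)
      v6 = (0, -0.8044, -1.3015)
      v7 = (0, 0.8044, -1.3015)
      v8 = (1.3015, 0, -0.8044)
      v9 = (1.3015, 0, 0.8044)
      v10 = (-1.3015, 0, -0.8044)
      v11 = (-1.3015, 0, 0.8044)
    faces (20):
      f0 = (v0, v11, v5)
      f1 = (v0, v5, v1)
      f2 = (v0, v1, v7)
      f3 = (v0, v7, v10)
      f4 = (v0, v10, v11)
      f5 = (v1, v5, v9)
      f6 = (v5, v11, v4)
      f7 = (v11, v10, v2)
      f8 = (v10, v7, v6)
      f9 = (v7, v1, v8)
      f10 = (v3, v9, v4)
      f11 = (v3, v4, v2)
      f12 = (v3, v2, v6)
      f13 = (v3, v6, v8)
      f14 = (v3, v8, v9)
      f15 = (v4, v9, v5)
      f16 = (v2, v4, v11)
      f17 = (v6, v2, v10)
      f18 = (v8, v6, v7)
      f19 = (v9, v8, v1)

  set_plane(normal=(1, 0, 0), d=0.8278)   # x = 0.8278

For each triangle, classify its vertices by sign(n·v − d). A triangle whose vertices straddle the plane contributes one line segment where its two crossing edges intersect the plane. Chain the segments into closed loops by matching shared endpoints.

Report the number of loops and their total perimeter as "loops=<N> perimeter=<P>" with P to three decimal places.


loops=1 perimeter=6.682

Straddling triangles (8 of 20):
  (v1,v5,v9) [--+] → (0.8278, 0.292773, 0.985327)–(0.8278, 1.24023, 0.0378655)  len=1.3399
  (v7,v1,v8) [--+] → (0.8278, 1.24023, -0.0378655)–(0.8278, 0.292773, -0.985327)  len=1.3399
  (v3,v9,v4) [-+-] → (0.8278, -1.24023, 0.0378655)–(0.8278, -0.292773, 0.985327)  len=1.3399
  (v3,v6,v8) [--+] → (0.8278, -0.292773, -0.985327)–(0.8278, -1.24023, -0.0378655)  len=1.3399
  (v3,v8,v9) [-++] → (0.8278, -1.24023, -0.0378655)–(0.8278, -1.24023, 0.0378655)  len=0.0757
  (v4,v9,v5) [-+-] → (0.8278, -0.292773, 0.985327)–(0.8278, 0.292773, 0.985327)  len=0.5855
  (v8,v6,v7) [+--] → (0.8278, -0.292773, -0.985327)–(0.8278, 0.292773, -0.985327)  len=0.5855
  (v9,v8,v1) [++-] → (0.8278, 1.24023, -0.0378655)–(0.8278, 1.24023, 0.0378655)  len=0.0757

Chained into 1 loop(s):
  loop 1: 8 segments, perimeter = 6.6822
Total perimeter = 6.682


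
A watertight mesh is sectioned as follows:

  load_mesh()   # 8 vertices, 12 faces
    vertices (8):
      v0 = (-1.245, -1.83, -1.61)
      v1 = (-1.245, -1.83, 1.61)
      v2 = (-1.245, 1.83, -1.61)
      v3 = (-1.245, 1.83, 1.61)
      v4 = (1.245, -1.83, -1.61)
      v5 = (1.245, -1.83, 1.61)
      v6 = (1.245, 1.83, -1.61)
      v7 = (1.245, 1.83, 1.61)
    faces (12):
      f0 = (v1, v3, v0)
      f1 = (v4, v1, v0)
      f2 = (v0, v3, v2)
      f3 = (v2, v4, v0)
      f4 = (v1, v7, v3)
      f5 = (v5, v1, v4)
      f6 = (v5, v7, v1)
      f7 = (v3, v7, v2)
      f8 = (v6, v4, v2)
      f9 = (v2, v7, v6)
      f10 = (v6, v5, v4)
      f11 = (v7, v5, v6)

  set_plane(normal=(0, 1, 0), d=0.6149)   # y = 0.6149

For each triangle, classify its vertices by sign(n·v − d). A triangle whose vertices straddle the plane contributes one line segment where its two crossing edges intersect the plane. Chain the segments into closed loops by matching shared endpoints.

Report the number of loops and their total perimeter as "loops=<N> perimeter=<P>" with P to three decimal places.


loops=1 perimeter=11.420

Straddling triangles (8 of 12):
  (v1,v3,v0) [-+-] → (-1.245, 0.6149, 1.61)–(-1.245, 0.6149, 0.540978)  len=1.0690
  (v0,v3,v2) [-++] → (-1.245, 0.6149, 0.540978)–(-1.245, 0.6149, -1.61)  len=2.1510
  (v2,v4,v0) [+--] → (-0.418334, 0.6149, -1.61)–(-1.245, 0.6149, -1.61)  len=0.8267
  (v1,v7,v3) [-++] → (0.418334, 0.6149, 1.61)–(-1.245, 0.6149, 1.61)  len=1.6633
  (v5,v7,v1) [-+-] → (1.245, 0.6149, 1.61)–(0.418334, 0.6149, 1.61)  len=0.8267
  (v6,v4,v2) [+-+] → (1.245, 0.6149, -1.61)–(-0.418334, 0.6149, -1.61)  len=1.6633
  (v6,v5,v4) [+--] → (1.245, 0.6149, -0.540978)–(1.245, 0.6149, -1.61)  len=1.0690
  (v7,v5,v6) [+-+] → (1.245, 0.6149, 1.61)–(1.245, 0.6149, -0.540978)  len=2.1510

Chained into 1 loop(s):
  loop 1: 8 segments, perimeter = 11.4200
Total perimeter = 11.420


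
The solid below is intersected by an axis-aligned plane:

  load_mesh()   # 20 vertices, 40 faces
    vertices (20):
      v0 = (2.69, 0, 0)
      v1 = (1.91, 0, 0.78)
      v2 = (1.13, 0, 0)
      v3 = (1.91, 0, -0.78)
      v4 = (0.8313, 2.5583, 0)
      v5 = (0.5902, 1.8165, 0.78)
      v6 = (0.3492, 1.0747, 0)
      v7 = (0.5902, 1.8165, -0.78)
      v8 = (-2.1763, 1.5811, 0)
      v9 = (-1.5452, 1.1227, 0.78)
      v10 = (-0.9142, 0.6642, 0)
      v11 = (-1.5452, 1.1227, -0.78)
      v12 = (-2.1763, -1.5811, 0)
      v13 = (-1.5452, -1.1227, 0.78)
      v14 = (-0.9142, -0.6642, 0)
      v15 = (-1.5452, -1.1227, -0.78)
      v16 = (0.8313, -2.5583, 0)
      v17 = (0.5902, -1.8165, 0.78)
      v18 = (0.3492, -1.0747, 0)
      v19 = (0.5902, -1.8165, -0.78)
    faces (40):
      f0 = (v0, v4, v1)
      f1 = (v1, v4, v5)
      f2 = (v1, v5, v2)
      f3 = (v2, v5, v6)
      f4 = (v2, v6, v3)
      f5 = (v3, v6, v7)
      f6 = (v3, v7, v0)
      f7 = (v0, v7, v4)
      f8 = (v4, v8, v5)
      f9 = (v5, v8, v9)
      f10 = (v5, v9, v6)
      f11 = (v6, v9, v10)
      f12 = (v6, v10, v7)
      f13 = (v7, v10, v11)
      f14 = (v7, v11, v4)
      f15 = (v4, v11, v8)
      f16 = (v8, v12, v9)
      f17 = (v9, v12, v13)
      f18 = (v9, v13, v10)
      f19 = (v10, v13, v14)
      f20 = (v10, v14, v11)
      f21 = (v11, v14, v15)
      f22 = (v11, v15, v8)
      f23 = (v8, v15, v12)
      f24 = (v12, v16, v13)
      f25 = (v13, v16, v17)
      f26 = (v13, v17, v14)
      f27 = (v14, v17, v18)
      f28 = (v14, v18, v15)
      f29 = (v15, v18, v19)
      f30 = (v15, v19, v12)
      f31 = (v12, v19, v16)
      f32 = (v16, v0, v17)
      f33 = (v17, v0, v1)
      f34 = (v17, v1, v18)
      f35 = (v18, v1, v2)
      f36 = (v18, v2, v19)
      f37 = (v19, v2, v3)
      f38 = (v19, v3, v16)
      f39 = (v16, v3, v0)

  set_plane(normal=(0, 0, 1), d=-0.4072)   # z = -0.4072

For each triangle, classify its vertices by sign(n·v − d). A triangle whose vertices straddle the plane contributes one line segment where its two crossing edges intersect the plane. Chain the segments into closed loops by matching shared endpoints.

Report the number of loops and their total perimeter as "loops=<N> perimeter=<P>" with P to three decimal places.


loops=2 perimeter=22.453

Straddling triangles (20 of 40):
  (v2,v6,v3) [++-] → (1.16402, 0.513651, -0.4072)–(1.5372, 0, -0.4072)  len=0.6349
  (v3,v6,v7) [-+-] → (1.16402, 0.513651, -0.4072)–(0.475014, 1.46196, -0.4072)  len=1.1722
  (v3,v7,v0) [--+] → (1.5938, 0.948306, -0.4072)–(2.2828, 0, -0.4072)  len=1.1722
  (v0,v7,v4) [+-+] → (1.5938, 0.948306, -0.4072)–(0.705433, 2.17104, -0.4072)  len=1.5114
  (v6,v10,v7) [++-] → (-0.128826, 1.26576, -0.4072)–(0.475014, 1.46196, -0.4072)  len=0.6349
  (v7,v10,v11) [-+-] → (-0.128826, 1.26576, -0.4072)–(-1.24361, 0.903561, -0.4072)  len=1.1722
  (v7,v11,v4) [--+] → (-0.409355, 1.80884, -0.4072)–(0.705433, 2.17104, -0.4072)  len=1.1722
  (v4,v11,v8) [+-+] → (-0.409355, 1.80884, -0.4072)–(-1.84683, 1.34179, -0.4072)  len=1.5115
  (v10,v14,v11) [++-] → (-1.24361, 0.268653, -0.4072)–(-1.24361, 0.903561, -0.4072)  len=0.6349
  (v11,v14,v15) [-+-] → (-1.24361, 0.268653, -0.4072)–(-1.24361, -0.903561, -0.4072)  len=1.1722
  (v11,v15,v8) [--+] → (-1.84683, 0.169578, -0.4072)–(-1.84683, 1.34179, -0.4072)  len=1.1722
  (v8,v15,v12) [+-+] → (-1.84683, 0.169578, -0.4072)–(-1.84683, -1.34179, -0.4072)  len=1.5114
  (v14,v18,v15) [++-] → (-0.639774, -1.09976, -0.4072)–(-1.24361, -0.903561, -0.4072)  len=0.6349
  (v15,v18,v19) [-+-] → (-0.639774, -1.09976, -0.4072)–(0.475014, -1.46196, -0.4072)  len=1.1722
  (v15,v19,v12) [--+] → (-0.732045, -1.70399, -0.4072)–(-1.84683, -1.34179, -0.4072)  len=1.1722
  (v12,v19,v16) [+-+] → (-0.732045, -1.70399, -0.4072)–(0.705433, -2.17104, -0.4072)  len=1.5115
  (v18,v2,v19) [++-] → (0.848197, -0.948306, -0.4072)–(0.475014, -1.46196, -0.4072)  len=0.6349
  (v19,v2,v3) [-+-] → (0.848197, -0.948306, -0.4072)–(1.5372, 0, -0.4072)  len=1.1722
  (v19,v3,v16) [--+] → (1.39444, -1.22274, -0.4072)–(0.705433, -2.17104, -0.4072)  len=1.1722
  (v16,v3,v0) [+-+] → (1.39444, -1.22274, -0.4072)–(2.2828, 0, -0.4072)  len=1.5114

Chained into 2 loop(s):
  loop 1: 10 segments, perimeter = 9.0354
  loop 2: 10 segments, perimeter = 13.4179
Total perimeter = 22.453


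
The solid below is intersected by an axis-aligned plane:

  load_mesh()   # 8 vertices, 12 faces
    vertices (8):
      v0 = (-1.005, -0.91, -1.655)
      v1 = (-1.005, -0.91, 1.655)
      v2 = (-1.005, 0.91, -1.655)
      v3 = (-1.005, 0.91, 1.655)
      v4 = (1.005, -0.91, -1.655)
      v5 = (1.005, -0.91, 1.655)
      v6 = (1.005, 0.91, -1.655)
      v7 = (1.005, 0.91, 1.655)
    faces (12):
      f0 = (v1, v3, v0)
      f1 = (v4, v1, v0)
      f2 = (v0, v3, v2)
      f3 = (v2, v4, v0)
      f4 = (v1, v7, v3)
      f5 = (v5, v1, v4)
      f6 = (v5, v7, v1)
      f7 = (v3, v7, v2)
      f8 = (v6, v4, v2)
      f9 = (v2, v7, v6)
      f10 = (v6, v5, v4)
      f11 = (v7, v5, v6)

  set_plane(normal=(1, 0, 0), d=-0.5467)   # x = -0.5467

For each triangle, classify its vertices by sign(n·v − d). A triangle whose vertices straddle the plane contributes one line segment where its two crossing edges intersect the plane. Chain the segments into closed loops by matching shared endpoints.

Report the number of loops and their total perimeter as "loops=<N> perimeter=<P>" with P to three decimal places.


Straddling triangles (8 of 12):
  (v4,v1,v0) [+--] → (-0.5467, -0.91, 0.900287)–(-0.5467, -0.91, -1.655)  len=2.5553
  (v2,v4,v0) [-+-] → (-0.5467, 0.495022, -1.655)–(-0.5467, -0.91, -1.655)  len=1.4050
  (v1,v7,v3) [-+-] → (-0.5467, -0.495022, 1.655)–(-0.5467, 0.91, 1.655)  len=1.4050
  (v5,v1,v4) [+-+] → (-0.5467, -0.91, 1.655)–(-0.5467, -0.91, 0.900287)  len=0.7547
  (v5,v7,v1) [++-] → (-0.5467, -0.495022, 1.655)–(-0.5467, -0.91, 1.655)  len=0.4150
  (v3,v7,v2) [-+-] → (-0.5467, 0.91, 1.655)–(-0.5467, 0.91, -0.900287)  len=2.5553
  (v6,v4,v2) [++-] → (-0.5467, 0.495022, -1.655)–(-0.5467, 0.91, -1.655)  len=0.4150
  (v2,v7,v6) [-++] → (-0.5467, 0.91, -0.900287)–(-0.5467, 0.91, -1.655)  len=0.7547

Chained into 1 loop(s):
  loop 1: 8 segments, perimeter = 10.2600
Total perimeter = 10.260

loops=1 perimeter=10.260


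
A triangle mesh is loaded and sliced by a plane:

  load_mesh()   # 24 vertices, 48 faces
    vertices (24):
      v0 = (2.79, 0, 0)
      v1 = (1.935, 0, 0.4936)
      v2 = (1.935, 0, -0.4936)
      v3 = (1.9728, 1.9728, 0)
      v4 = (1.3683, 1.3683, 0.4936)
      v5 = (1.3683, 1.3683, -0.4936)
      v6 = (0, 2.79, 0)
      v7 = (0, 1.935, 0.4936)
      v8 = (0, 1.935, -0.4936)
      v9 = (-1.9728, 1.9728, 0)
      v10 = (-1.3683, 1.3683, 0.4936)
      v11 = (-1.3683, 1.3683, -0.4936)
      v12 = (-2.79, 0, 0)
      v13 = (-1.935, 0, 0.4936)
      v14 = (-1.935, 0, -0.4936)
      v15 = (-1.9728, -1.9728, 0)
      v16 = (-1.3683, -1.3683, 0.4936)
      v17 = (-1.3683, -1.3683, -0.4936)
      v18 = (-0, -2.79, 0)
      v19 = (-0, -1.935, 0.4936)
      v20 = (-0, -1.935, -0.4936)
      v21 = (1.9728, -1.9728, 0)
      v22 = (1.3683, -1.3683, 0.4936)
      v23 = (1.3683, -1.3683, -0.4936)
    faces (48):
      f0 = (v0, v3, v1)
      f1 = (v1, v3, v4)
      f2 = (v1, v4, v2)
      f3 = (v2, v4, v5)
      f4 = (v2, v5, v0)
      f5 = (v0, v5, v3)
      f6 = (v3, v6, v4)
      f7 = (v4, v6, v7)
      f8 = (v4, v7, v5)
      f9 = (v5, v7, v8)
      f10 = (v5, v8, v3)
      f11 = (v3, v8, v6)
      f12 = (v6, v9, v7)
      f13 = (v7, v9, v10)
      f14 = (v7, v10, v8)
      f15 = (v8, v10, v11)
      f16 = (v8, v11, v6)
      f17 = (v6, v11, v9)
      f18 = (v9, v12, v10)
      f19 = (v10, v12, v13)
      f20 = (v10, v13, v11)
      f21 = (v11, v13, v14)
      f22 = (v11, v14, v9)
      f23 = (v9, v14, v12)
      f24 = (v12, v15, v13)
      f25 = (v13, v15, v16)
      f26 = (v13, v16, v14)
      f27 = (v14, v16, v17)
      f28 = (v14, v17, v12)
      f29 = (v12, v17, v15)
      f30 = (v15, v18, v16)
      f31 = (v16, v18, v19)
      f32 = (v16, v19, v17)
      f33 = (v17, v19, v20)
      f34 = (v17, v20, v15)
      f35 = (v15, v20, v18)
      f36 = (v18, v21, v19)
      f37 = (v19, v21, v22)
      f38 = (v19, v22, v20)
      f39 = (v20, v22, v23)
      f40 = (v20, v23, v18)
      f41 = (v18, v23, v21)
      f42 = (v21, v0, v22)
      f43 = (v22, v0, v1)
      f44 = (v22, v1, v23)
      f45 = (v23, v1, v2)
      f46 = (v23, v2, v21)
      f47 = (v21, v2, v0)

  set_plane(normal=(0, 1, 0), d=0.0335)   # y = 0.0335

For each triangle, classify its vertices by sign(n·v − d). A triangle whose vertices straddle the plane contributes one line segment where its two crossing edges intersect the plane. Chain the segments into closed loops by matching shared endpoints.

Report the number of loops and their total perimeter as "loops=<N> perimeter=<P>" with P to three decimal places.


loops=2 perimeter=5.923

Straddling triangles (12 of 48):
  (v0,v3,v1) [-+-] → (2.77612, 0.0335, 0)–(1.93564, 0.0335, 0.485218)  len=0.9705
  (v1,v3,v4) [-++] → (1.93564, 0.0335, 0.485218)–(1.92113, 0.0335, 0.4936)  len=0.0168
  (v1,v4,v2) [-+-] → (1.92113, 0.0335, 0.4936)–(1.92113, 0.0335, -0.46943)  len=0.9630
  (v2,v4,v5) [-++] → (1.92113, 0.0335, -0.46943)–(1.92113, 0.0335, -0.4936)  len=0.0242
  (v2,v5,v0) [-+-] → (1.92113, 0.0335, -0.4936)–(2.75519, 0.0335, -0.0120848)  len=0.9631
  (v0,v5,v3) [-++] → (2.75519, 0.0335, -0.0120848)–(2.77612, 0.0335, 0)  len=0.0242
  (v9,v12,v10) [+-+] → (-2.77612, 0.0335, 0)–(-2.75519, 0.0335, 0.0120848)  len=0.0242
  (v10,v12,v13) [+--] → (-2.75519, 0.0335, 0.0120848)–(-1.92113, 0.0335, 0.4936)  len=0.9631
  (v10,v13,v11) [+-+] → (-1.92113, 0.0335, 0.4936)–(-1.92113, 0.0335, 0.46943)  len=0.0242
  (v11,v13,v14) [+--] → (-1.92113, 0.0335, 0.46943)–(-1.92113, 0.0335, -0.4936)  len=0.9630
  (v11,v14,v9) [+-+] → (-1.92113, 0.0335, -0.4936)–(-1.93564, 0.0335, -0.485218)  len=0.0168
  (v9,v14,v12) [+--] → (-1.93564, 0.0335, -0.485218)–(-2.77612, 0.0335, 0)  len=0.9705

Chained into 2 loop(s):
  loop 1: 6 segments, perimeter = 2.9617
  loop 2: 6 segments, perimeter = 2.9617
Total perimeter = 5.923
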